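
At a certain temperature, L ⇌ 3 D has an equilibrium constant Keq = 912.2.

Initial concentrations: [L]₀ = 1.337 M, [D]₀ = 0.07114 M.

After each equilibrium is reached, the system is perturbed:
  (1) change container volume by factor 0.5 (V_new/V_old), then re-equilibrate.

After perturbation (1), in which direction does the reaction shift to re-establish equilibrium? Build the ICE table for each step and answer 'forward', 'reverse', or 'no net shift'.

Q₀ = 2.6928e-04 vs Keq = 912.2 ⇒ Q<K, forward
Step 1:
                    L           D
  init          1.337     0.07114
  Δ            -1.273       3.818
  eq          0.06447       3.889
  solve Keq expr → x = 1.273; check Q = 912.2
Then change container volume by factor 0.5 (V_new/V_old).
Step 2:
                    L           D
  init         0.1289       7.777
  Δ             0.251     -0.7531
  eq             0.38       7.024
  solve Keq expr → x = -0.251; check Q = 912.2

Direction: reverse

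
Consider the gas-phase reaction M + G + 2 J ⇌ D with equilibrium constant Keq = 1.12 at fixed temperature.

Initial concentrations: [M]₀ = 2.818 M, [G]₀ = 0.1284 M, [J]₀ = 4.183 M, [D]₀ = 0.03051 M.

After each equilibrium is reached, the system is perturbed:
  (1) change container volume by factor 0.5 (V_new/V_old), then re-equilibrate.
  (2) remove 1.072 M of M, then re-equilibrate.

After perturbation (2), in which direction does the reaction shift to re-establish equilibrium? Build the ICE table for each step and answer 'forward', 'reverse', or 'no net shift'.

Q₀ = 0.004819 vs Keq = 1.12 ⇒ Q<K, forward
Step 1:
                    M           G           J           D
  I             2.818      0.1284       4.183     0.03051
  C           -0.1251     -0.1251     -0.2501      0.1251
  E             2.693    0.003335       3.933      0.1556
  solve Keq expr → x = 0.1251; check Q = 1.12
Then change container volume by factor 0.5 (V_new/V_old).
Step 2:
                    M           G           J           D
  I             5.386     0.00667       7.866      0.3112
  C         -0.005817   -0.005817    -0.01163    0.005817
  E              5.38  8.5274e-04       7.854       0.317
  solve Keq expr → x = 0.005817; check Q = 1.12
Then remove 1.072 M of M.
Step 3:
                    M           G           J           D
  I             4.308  8.5274e-04       7.854       0.317
  C        2.1132e-04  2.1132e-04  4.2263e-04 -2.1132e-04
  E             4.308    0.001064       7.855      0.3168
  solve Keq expr → x = -2.1132e-04; check Q = 1.12

Direction: reverse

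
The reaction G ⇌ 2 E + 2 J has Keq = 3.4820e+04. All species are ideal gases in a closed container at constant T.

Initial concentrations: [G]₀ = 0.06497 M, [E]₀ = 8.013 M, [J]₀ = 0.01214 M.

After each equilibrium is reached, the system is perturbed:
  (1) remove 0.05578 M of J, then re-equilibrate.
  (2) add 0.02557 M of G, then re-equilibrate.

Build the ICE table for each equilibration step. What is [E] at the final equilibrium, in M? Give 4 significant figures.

Q₀ = 0.1457 vs Keq = 3.4820e+04 ⇒ Q<K, forward
Step 1:
                   G          E          J
  init       0.06497      8.013    0.01214
  Δ         -0.06493     0.1299     0.1299
  eq      3.8399e-05      8.143      0.142
  solve Keq expr → x = 0.06493; check Q = 3.4820e+04
Then remove 0.05578 M of J.
Step 2:
                   G          E          J
  init    3.8399e-05      8.143    0.08622
  Δ       -2.4226e-05 4.8452e-05 4.8452e-05
  eq      1.4173e-05      8.143    0.08627
  solve Keq expr → x = 2.4226e-05; check Q = 3.4820e+04
Then add 0.02557 M of G.
Step 3:
                   G          E          J
  init       0.02558      8.143    0.08627
  Δ         -0.02555     0.0511     0.0511
  eq      3.6386e-05      8.194     0.1374
  solve Keq expr → x = 0.02555; check Q = 3.4820e+04

[E]_eq = 8.194 M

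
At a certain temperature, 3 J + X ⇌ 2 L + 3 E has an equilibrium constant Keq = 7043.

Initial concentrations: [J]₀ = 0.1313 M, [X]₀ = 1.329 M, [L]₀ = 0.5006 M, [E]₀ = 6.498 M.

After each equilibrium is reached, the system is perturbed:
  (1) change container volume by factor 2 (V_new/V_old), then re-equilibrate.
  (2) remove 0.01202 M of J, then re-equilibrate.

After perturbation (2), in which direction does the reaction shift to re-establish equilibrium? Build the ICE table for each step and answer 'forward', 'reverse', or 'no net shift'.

Direction: reverse

Q₀ = 2.2856e+04 vs Keq = 7043 ⇒ Q>K, reverse
Step 1:
                    J           X           L           E
  init         0.1313       1.329      0.5006       6.498
  Δ           0.05178     0.01726    -0.03452    -0.05178
  eq           0.1831       1.346      0.4661       6.446
  solve Keq expr → x = -0.01726; check Q = 7043
Then change container volume by factor 2 (V_new/V_old).
Step 2:
                    J           X           L           E
  init        0.09154      0.6731       0.233       3.223
  Δ           -0.0161   -0.005365     0.01073      0.0161
  eq          0.07545      0.6678      0.2438       3.239
  solve Keq expr → x = 0.005365; check Q = 7043
Then remove 0.01202 M of J.
Step 3:
                    J           X           L           E
  init        0.06343      0.6678      0.2438       3.239
  Δ           0.01024    0.003415    -0.00683    -0.01024
  eq          0.07367      0.6712      0.2369       3.229
  solve Keq expr → x = -0.003415; check Q = 7043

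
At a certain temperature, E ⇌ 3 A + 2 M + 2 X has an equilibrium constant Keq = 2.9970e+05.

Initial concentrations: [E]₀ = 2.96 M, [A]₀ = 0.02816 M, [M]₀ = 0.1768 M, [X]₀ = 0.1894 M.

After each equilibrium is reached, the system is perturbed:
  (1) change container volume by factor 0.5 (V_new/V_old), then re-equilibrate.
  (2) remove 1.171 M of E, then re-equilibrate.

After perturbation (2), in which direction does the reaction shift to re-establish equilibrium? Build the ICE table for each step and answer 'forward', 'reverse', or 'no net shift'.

Direction: reverse

Q₀ = 8.4592e-09 vs Keq = 2.9970e+05 ⇒ Q<K, forward
Step 1:
                    E           A           M           X
  Initial        2.96     0.02816      0.1768      0.1894
  Change       -2.328       6.985       4.657       4.657
  Equil        0.6316       7.013       4.834       4.846
  solve Keq expr → x = 2.328; check Q = 2.9970e+05
Then change container volume by factor 0.5 (V_new/V_old).
Step 2:
                    E           A           M           X
  Initial       1.263       14.03       9.667       9.692
  Change        1.783      -5.349      -3.566      -3.566
  Equil         3.046       8.678       6.101       6.126
  solve Keq expr → x = -1.783; check Q = 2.9970e+05
Then remove 1.171 M of E.
Step 3:
                    E           A           M           X
  Initial       1.875       8.678       6.101       6.126
  Change       0.1659     -0.4977     -0.3318     -0.3318
  Equil         2.041        8.18       5.769       5.795
  solve Keq expr → x = -0.1659; check Q = 2.9970e+05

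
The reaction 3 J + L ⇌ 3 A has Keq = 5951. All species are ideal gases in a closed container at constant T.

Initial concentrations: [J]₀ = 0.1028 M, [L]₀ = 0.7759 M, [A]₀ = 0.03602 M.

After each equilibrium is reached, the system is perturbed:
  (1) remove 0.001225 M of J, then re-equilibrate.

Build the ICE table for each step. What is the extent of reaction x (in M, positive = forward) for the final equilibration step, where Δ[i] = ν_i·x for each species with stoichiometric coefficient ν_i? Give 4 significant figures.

Q₀ = 0.05544 vs Keq = 5951 ⇒ Q<K, forward
Step 1:
                    J           L           A
  Initial      0.1028      0.7759     0.03602
  Change     -0.09483    -0.03161     0.09483
  Equil      0.007968      0.7443      0.1309
  solve Keq expr → x = 0.03161; check Q = 5951
Then remove 0.001225 M of J.
Step 2:
                    J           L           A
  Initial    0.006743      0.7443      0.1309
  Change     0.001153  3.8447e-04   -0.001153
  Equil      0.007896      0.7447      0.1297
  solve Keq expr → x = -3.8447e-04; check Q = 5951

x = -3.8447e-04 M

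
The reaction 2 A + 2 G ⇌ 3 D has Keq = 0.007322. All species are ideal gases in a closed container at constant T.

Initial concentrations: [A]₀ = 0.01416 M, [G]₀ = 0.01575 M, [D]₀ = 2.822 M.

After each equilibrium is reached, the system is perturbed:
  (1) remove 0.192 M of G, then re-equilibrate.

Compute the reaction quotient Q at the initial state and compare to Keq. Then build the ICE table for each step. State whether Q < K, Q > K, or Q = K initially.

Q₀ = 4.5184e+08 vs Keq = 0.007322 ⇒ Q>K, reverse
Step 1:
                  A         G         D
  I         0.01416   0.01575     2.822
  C            1.63      1.63    -2.445
  E           1.644     1.646    0.3771
  solve Keq expr → x = -0.815; check Q = 0.007322
Then remove 0.192 M of G.
Step 2:
                  A         G         D
  I           1.644     1.454    0.3771
  C         0.01662   0.01662  -0.02493
  E           1.661      1.47    0.3521
  solve Keq expr → x = -0.008311; check Q = 0.007322

Q₀ = 4.5184e+08; Q > K (proceeds reverse)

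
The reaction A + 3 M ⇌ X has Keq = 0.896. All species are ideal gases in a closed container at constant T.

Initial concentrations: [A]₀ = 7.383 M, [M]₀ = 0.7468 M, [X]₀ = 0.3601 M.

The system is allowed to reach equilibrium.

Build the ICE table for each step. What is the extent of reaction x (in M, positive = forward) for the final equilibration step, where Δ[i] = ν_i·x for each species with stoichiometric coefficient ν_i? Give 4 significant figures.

x = 0.1102 M

Q₀ = 0.1171 vs Keq = 0.896 ⇒ Q<K, forward
Step 1:
                  A         M         X
  I           7.383    0.7468    0.3601
  C         -0.1102   -0.3305    0.1102
  E           7.273    0.4163    0.4703
  solve Keq expr → x = 0.1102; check Q = 0.896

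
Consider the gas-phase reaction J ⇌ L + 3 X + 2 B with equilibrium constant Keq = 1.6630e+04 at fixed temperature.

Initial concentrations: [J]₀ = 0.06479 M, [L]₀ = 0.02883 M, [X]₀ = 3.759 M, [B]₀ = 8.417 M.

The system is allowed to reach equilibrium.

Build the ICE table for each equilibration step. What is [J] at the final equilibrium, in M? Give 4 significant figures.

Q₀ = 1674 vs Keq = 1.6630e+04 ⇒ Q<K, forward
Step 1:
                  J         L         X         B
  I         0.06479   0.02883     3.759     8.417
  C        -0.04563   0.04563    0.1369   0.09125
  E         0.01916   0.07446     3.896     8.508
  solve Keq expr → x = 0.04563; check Q = 1.6630e+04

[J]_eq = 0.01916 M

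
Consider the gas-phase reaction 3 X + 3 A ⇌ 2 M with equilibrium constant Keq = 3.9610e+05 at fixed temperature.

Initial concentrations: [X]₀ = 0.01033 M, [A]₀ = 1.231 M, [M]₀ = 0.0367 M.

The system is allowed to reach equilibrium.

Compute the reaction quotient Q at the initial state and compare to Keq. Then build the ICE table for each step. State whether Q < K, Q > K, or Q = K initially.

Q₀ = 655; Q < K (proceeds forward)

Q₀ = 655 vs Keq = 3.9610e+05 ⇒ Q<K, forward
Step 1:
                    X           A           M
  init        0.01033       1.231      0.0367
  Δ         -0.008969   -0.008969    0.005979
  eq         0.001361       1.222     0.04268
  solve Keq expr → x = 0.00299; check Q = 3.9610e+05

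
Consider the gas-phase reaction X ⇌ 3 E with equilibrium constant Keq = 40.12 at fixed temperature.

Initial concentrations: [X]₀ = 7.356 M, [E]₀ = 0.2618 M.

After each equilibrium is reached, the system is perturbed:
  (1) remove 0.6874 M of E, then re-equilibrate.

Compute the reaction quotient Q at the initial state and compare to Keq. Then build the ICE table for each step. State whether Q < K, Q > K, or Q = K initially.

Q₀ = 0.002439; Q < K (proceeds forward)

Q₀ = 0.002439 vs Keq = 40.12 ⇒ Q<K, forward
Step 1:
                  X         E
  I           7.356    0.2618
  C          -1.919     5.758
  E           5.437      6.02
  solve Keq expr → x = 1.919; check Q = 40.12
Then remove 0.6874 M of E.
Step 2:
                  X         E
  I           5.437     5.332
  C         -0.2037    0.6112
  E           5.233     5.943
  solve Keq expr → x = 0.2037; check Q = 40.12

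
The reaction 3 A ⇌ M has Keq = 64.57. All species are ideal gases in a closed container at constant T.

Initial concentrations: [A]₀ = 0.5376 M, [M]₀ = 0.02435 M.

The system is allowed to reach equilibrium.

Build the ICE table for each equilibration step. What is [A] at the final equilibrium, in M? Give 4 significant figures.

[A]_eq = 0.1349 M

Q₀ = 0.1567 vs Keq = 64.57 ⇒ Q<K, forward
Step 1:
                   A          M
  init        0.5376    0.02435
  Δ          -0.4027     0.1342
  eq          0.1349     0.1586
  solve Keq expr → x = 0.1342; check Q = 64.57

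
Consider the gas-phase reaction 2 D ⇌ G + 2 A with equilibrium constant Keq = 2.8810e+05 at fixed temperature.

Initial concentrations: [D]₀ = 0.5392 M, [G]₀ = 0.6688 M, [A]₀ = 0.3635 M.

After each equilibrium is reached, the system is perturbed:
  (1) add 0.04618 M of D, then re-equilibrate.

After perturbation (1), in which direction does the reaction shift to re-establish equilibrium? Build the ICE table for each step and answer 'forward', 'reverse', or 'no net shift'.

Q₀ = 0.304 vs Keq = 2.8810e+05 ⇒ Q<K, forward
Step 1:
                   D          G          A
  I           0.5392     0.6688     0.3635
  C          -0.5376     0.2688     0.5376
  E         0.001626     0.9376     0.9011
  solve Keq expr → x = 0.2688; check Q = 2.8810e+05
Then add 0.04618 M of D.
Step 2:
                   D          G          A
  I          0.04781     0.9376     0.9011
  C         -0.04608    0.02304    0.04608
  E          0.00173     0.9606     0.9472
  solve Keq expr → x = 0.02304; check Q = 2.8810e+05

Direction: forward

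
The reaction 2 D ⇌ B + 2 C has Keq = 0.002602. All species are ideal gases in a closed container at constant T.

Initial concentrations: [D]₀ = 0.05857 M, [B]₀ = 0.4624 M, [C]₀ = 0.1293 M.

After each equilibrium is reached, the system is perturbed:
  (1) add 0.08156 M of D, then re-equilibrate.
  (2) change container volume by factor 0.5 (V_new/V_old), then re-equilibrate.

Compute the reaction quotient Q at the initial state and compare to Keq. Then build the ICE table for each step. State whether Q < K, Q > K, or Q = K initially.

Q₀ = 2.254 vs Keq = 0.002602 ⇒ Q>K, reverse
Step 1:
                   D          B          C
  I          0.05857     0.4624     0.1293
  C           0.1154   -0.05768    -0.1154
  E           0.1739     0.4047    0.01395
  solve Keq expr → x = -0.05768; check Q = 0.002602
Then add 0.08156 M of D.
Step 2:
                   D          B          C
  I           0.2555     0.4047    0.01395
  C        -0.005986   0.002993   0.005986
  E           0.2495     0.4077    0.01993
  solve Keq expr → x = 0.002993; check Q = 0.002602
Then change container volume by factor 0.5 (V_new/V_old).
Step 3:
                   D          B          C
  I            0.499     0.8154    0.03986
  C          0.01096   -0.00548   -0.01096
  E             0.51       0.81     0.0289
  solve Keq expr → x = -0.00548; check Q = 0.002602

Q₀ = 2.254; Q > K (proceeds reverse)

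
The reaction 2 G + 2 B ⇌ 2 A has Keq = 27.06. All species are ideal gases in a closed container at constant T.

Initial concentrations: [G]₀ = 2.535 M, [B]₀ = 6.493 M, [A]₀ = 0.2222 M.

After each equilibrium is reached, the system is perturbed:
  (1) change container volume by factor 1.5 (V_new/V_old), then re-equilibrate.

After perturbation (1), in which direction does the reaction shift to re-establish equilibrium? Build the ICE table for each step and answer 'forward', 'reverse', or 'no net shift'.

Direction: reverse

Q₀ = 1.8224e-04 vs Keq = 27.06 ⇒ Q<K, forward
Step 1:
                   G          B          A
  I            2.535      6.493     0.2222
  C           -2.411     -2.411      2.411
  E            0.124      4.082      2.633
  solve Keq expr → x = 1.205; check Q = 27.06
Then change container volume by factor 1.5 (V_new/V_old).
Step 2:
                   G          B          A
  I          0.08267      2.721      1.755
  C          0.03708    0.03708   -0.03708
  E           0.1198      2.758      1.718
  solve Keq expr → x = -0.01854; check Q = 27.06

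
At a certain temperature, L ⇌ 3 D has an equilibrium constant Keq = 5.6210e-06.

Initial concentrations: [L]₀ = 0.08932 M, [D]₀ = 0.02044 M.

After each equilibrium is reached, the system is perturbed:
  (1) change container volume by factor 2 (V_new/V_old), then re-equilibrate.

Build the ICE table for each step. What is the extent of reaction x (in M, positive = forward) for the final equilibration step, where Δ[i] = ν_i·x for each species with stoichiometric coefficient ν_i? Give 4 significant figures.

x = 7.7798e-04 M

Q₀ = 9.5608e-05 vs Keq = 5.6210e-06 ⇒ Q>K, reverse
Step 1:
                   L          D
  init       0.08932    0.02044
  Δ         0.004124   -0.01237
  eq         0.09344   0.008068
  solve Keq expr → x = -0.004124; check Q = 5.6210e-06
Then change container volume by factor 2 (V_new/V_old).
Step 2:
                   L          D
  init       0.04672   0.004034
  Δ       -7.7798e-04   0.002334
  eq         0.04594   0.006368
  solve Keq expr → x = 7.7798e-04; check Q = 5.6210e-06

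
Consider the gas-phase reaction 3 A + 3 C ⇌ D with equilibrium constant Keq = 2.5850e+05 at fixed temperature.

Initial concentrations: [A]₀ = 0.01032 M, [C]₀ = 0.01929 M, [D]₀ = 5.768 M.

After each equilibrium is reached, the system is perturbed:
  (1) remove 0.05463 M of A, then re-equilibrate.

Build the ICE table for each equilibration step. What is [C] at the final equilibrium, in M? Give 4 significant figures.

[C]_eq = 0.2023 M

Q₀ = 7.3112e+11 vs Keq = 2.5850e+05 ⇒ Q>K, reverse
Step 1:
                    A           C           D
  init        0.01032     0.01929       5.768
  Δ            0.1528      0.1528    -0.05093
  eq           0.1631      0.1721       5.717
  solve Keq expr → x = -0.05093; check Q = 2.5850e+05
Then remove 0.05463 M of A.
Step 2:
                    A           C           D
  init         0.1085      0.1721       5.717
  Δ            0.0302      0.0302    -0.01007
  eq           0.1387      0.2023       5.707
  solve Keq expr → x = -0.01007; check Q = 2.5850e+05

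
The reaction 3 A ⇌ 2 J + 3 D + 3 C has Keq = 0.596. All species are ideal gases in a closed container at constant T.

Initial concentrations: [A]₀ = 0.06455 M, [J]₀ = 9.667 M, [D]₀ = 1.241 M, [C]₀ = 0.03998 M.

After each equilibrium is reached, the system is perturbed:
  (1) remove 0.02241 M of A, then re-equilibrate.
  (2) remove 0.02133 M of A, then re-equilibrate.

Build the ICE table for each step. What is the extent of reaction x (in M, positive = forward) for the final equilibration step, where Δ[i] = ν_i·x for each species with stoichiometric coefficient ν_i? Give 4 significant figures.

x = -9.3893e-04 M

Q₀ = 42.44 vs Keq = 0.596 ⇒ Q>K, reverse
Step 1:
                  A         J         D         C
  Initial   0.06455     9.667     1.241   0.03998
  Change    0.02612  -0.01741  -0.02612  -0.02612
  Equil     0.09067      9.65     1.215   0.01386
  solve Keq expr → x = -0.008707; check Q = 0.596
Then remove 0.02241 M of A.
Step 2:
                  A         J         D         C
  Initial   0.06826      9.65     1.215   0.01386
  Change   0.002947 -0.001964 -0.002947 -0.002947
  Equil     0.07121     9.648     1.212   0.01091
  solve Keq expr → x = -9.8222e-04; check Q = 0.596
Then remove 0.02133 M of A.
Step 3:
                  A         J         D         C
  Initial   0.04988     9.648     1.212   0.01091
  Change   0.002817 -0.001878 -0.002817 -0.002817
  Equil      0.0527     9.646     1.209  0.008094
  solve Keq expr → x = -9.3893e-04; check Q = 0.596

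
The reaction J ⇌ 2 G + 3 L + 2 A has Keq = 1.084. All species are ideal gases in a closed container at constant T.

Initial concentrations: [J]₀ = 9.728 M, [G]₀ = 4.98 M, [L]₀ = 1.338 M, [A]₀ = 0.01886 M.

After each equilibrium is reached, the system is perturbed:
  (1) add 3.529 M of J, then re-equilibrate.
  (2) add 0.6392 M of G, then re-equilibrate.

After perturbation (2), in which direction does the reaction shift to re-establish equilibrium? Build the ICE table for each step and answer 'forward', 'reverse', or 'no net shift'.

Q₀ = 0.002172 vs Keq = 1.084 ⇒ Q<K, forward
Step 1:
                    J           G           L           A
  init          9.728        4.98       1.338     0.01886
  Δ           -0.1272      0.2544      0.3817      0.2544
  eq            9.601       5.234        1.72      0.2733
  solve Keq expr → x = 0.1272; check Q = 1.084
Then add 3.529 M of J.
Step 2:
                    J           G           L           A
  init          13.13       5.234        1.72      0.2733
  Δ          -0.01577     0.03154      0.0473     0.03154
  eq            13.11       5.266       1.767      0.3048
  solve Keq expr → x = 0.01577; check Q = 1.084
Then add 0.6392 M of G.
Step 3:
                    J           G           L           A
  init          13.11       5.905       1.767      0.3048
  Δ           0.01172    -0.02344    -0.03515    -0.02344
  eq            13.13       5.882       1.732      0.2814
  solve Keq expr → x = -0.01172; check Q = 1.084

Direction: reverse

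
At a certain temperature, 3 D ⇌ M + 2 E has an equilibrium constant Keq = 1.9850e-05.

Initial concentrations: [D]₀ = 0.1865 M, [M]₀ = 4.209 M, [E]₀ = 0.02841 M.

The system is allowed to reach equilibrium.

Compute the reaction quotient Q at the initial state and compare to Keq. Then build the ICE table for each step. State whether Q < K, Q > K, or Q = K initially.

Q₀ = 0.5237 vs Keq = 1.9850e-05 ⇒ Q>K, reverse
Step 1:
                    D           M           E
  I            0.1865       4.209     0.02841
  C           0.04226    -0.01409    -0.02817
  E            0.2288       4.195  2.3800e-04
  solve Keq expr → x = -0.01409; check Q = 1.9850e-05

Q₀ = 0.5237; Q > K (proceeds reverse)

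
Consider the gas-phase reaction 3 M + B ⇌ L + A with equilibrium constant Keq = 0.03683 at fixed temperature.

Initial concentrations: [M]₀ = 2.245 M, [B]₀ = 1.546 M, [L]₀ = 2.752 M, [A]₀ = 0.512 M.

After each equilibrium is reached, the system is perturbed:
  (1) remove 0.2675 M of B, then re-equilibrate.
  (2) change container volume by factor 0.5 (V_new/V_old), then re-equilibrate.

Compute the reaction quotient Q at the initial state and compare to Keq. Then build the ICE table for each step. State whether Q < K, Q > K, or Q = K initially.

Q₀ = 0.08055; Q > K (proceeds reverse)

Q₀ = 0.08055 vs Keq = 0.03683 ⇒ Q>K, reverse
Step 1:
                   M          B          L          A
  Initial      2.245      1.546      2.752      0.512
  Change      0.3385     0.1128    -0.1128    -0.1128
  Equil        2.583      1.659      2.639     0.3992
  solve Keq expr → x = -0.1128; check Q = 0.03683
Then remove 0.2675 M of B.
Step 2:
                   M          B          L          A
  Initial      2.583      1.391      2.639     0.3992
  Change     0.07416    0.02472   -0.02472   -0.02472
  Equil        2.658      1.416      2.614     0.3744
  solve Keq expr → x = -0.02472; check Q = 0.03683
Then change container volume by factor 0.5 (V_new/V_old).
Step 3:
                   M          B          L          A
  Initial      5.315      2.832      5.229     0.7489
  Change      -1.171    -0.3903     0.3903     0.3903
  Equil        4.144      2.442      5.619      1.139
  solve Keq expr → x = 0.3903; check Q = 0.03683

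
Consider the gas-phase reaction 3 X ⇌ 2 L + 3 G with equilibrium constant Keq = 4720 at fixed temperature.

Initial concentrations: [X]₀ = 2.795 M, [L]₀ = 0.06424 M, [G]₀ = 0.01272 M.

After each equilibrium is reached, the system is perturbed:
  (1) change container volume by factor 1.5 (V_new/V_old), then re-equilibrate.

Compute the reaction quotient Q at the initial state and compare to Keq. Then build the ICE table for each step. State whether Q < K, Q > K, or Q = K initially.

Q₀ = 3.8898e-10; Q < K (proceeds forward)

Q₀ = 3.8898e-10 vs Keq = 4720 ⇒ Q<K, forward
Step 1:
                  X         L         G
  I           2.795   0.06424   0.01272
  C          -2.569     1.713     2.569
  E          0.2258     1.777     2.582
  solve Keq expr → x = 0.8564; check Q = 4720
Then change container volume by factor 1.5 (V_new/V_old).
Step 2:
                  X         L         G
  I          0.1505     1.185     1.721
  C        -0.03211   0.02141   0.03211
  E          0.1184     1.206     1.753
  solve Keq expr → x = 0.0107; check Q = 4720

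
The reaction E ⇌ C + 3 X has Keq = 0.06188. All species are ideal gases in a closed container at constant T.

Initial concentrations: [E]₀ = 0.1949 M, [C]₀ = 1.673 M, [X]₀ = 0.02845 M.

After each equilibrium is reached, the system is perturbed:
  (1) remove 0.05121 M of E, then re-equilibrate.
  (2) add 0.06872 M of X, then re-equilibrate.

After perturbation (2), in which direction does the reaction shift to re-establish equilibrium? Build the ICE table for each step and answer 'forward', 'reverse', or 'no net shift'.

Direction: reverse

Q₀ = 1.9767e-04 vs Keq = 0.06188 ⇒ Q<K, forward
Step 1:
                    E           C           X
  init         0.1949       1.673     0.02845
  Δ           -0.0485      0.0485      0.1455
  eq           0.1464       1.721      0.1739
  solve Keq expr → x = 0.0485; check Q = 0.06188
Then remove 0.05121 M of E.
Step 2:
                    E           C           X
  init        0.09519       1.721      0.1739
  Δ          0.006557   -0.006557    -0.01967
  eq           0.1018       1.715      0.1543
  solve Keq expr → x = -0.006557; check Q = 0.06188
Then add 0.06872 M of X.
Step 3:
                    E           C           X
  init         0.1018       1.715       0.223
  Δ           0.01959    -0.01959    -0.05877
  eq           0.1213       1.695      0.1642
  solve Keq expr → x = -0.01959; check Q = 0.06188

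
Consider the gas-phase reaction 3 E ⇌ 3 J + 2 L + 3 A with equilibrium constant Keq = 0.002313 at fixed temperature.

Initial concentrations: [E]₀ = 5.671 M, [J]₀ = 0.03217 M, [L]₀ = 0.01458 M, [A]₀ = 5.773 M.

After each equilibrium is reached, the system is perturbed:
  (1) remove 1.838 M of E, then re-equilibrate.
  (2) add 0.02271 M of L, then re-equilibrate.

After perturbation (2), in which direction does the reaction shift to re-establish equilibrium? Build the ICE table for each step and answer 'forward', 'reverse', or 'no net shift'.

Direction: reverse

Q₀ = 7.4661e-09 vs Keq = 0.002313 ⇒ Q<K, forward
Step 1:
                   E          J          L          A
  init         5.671    0.03217    0.01458      5.773
  Δ          -0.2967     0.2967     0.1978     0.2967
  eq           5.374     0.3289     0.2124       6.07
  solve Keq expr → x = 0.09892; check Q = 0.002313
Then remove 1.838 M of E.
Step 2:
                   E          J          L          A
  init         3.536     0.3289     0.2124       6.07
  Δ          0.06751   -0.06751   -0.04501   -0.06751
  eq           3.604     0.2614     0.1674      6.002
  solve Keq expr → x = -0.0225; check Q = 0.002313
Then add 0.02271 M of L.
Step 3:
                   E          J          L          A
  init         3.604     0.2614     0.1901      6.002
  Δ          0.01256   -0.01256   -0.00837   -0.01256
  eq           3.616     0.2489     0.1817       5.99
  solve Keq expr → x = -0.004185; check Q = 0.002313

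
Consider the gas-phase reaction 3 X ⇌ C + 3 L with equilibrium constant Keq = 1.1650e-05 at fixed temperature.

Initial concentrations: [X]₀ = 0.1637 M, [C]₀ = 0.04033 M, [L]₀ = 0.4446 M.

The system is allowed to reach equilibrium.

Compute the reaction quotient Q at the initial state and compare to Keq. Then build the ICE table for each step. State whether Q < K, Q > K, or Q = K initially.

Q₀ = 0.808; Q > K (proceeds reverse)

Q₀ = 0.808 vs Keq = 1.1650e-05 ⇒ Q>K, reverse
Step 1:
                  X         C         L
  Initial    0.1637   0.04033    0.4446
  Change      0.121  -0.04032    -0.121
  Equil      0.2847 7.9282e-06    0.3236
  solve Keq expr → x = -0.04032; check Q = 1.1650e-05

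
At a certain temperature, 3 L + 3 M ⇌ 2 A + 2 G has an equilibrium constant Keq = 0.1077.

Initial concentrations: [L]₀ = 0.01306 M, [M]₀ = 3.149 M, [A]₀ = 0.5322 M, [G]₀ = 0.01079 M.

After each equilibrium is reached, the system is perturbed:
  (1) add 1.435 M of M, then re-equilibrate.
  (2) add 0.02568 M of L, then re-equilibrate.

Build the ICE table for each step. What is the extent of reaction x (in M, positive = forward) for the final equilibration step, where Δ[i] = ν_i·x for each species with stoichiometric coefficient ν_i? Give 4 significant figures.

x = 0.005471 M

Q₀ = 0.4741 vs Keq = 0.1077 ⇒ Q>K, reverse
Step 1:
                   L          M          A          G
  I          0.01306      3.149     0.5322    0.01079
  C         0.004287   0.004287  -0.002858  -0.002858
  E          0.01735      3.153     0.5293   0.007932
  solve Keq expr → x = -0.001429; check Q = 0.1077
Then add 1.435 M of M.
Step 2:
                   L          M          A          G
  I          0.01735      4.588     0.5293   0.007932
  C        -0.003277  -0.003277   0.002185   0.002185
  E          0.01407      4.585     0.5315    0.01012
  solve Keq expr → x = 0.001092; check Q = 0.1077
Then add 0.02568 M of L.
Step 3:
                   L          M          A          G
  I          0.03975      4.585     0.5315    0.01012
  C         -0.01641   -0.01641    0.01094    0.01094
  E          0.02334      4.569     0.5425    0.02106
  solve Keq expr → x = 0.005471; check Q = 0.1077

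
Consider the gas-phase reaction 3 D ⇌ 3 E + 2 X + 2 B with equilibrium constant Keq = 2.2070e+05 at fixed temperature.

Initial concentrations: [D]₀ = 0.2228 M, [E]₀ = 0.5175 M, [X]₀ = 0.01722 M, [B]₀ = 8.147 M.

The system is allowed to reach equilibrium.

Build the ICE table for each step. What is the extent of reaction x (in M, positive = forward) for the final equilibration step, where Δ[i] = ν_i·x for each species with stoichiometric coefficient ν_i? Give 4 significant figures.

x = 0.06951 M

Q₀ = 0.2466 vs Keq = 2.2070e+05 ⇒ Q<K, forward
Step 1:
                    D           E           X           B
  I            0.2228      0.5175     0.01722       8.147
  C           -0.2085      0.2085       0.139       0.139
  E           0.01427       0.726      0.1562       8.286
  solve Keq expr → x = 0.06951; check Q = 2.2070e+05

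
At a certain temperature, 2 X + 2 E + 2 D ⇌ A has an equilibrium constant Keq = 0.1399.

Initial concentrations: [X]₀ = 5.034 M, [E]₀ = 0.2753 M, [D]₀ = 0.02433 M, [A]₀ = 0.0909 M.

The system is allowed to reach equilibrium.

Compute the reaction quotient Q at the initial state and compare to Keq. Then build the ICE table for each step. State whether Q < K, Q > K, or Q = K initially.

Q₀ = 79.95 vs Keq = 0.1399 ⇒ Q>K, reverse
Step 1:
                   X          E          D          A
  init         5.034     0.2753    0.02433     0.0909
  Δ           0.1443     0.1443     0.1443   -0.07213
  eq           5.178     0.4196     0.1686    0.01877
  solve Keq expr → x = -0.07213; check Q = 0.1399

Q₀ = 79.95; Q > K (proceeds reverse)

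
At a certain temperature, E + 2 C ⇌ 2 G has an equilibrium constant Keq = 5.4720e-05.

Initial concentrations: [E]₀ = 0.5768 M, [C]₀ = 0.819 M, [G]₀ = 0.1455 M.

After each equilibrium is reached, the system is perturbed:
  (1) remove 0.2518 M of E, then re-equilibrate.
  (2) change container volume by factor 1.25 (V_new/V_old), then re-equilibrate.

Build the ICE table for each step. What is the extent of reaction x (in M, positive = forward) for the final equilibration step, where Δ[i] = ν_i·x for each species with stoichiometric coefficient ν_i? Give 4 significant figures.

x = -1.8735e-04 M

Q₀ = 0.05472 vs Keq = 5.4720e-05 ⇒ Q>K, reverse
Step 1:
                   E          C          G
  init        0.5768      0.819     0.1455
  Δ           0.0699     0.1398    -0.1398
  eq          0.6467     0.9588   0.005704
  solve Keq expr → x = -0.0699; check Q = 5.4720e-05
Then remove 0.2518 M of E.
Step 2:
                   E          C          G
  init        0.3949     0.9588   0.005704
  Δ       6.1869e-04   0.001237  -0.001237
  eq          0.3955       0.96   0.004466
  solve Keq expr → x = -6.1869e-04; check Q = 5.4720e-05
Then change container volume by factor 1.25 (V_new/V_old).
Step 3:
                   E          C          G
  init        0.3164      0.768   0.003573
  Δ       1.8735e-04 3.7471e-04 -3.7471e-04
  eq          0.3166     0.7684   0.003198
  solve Keq expr → x = -1.8735e-04; check Q = 5.4720e-05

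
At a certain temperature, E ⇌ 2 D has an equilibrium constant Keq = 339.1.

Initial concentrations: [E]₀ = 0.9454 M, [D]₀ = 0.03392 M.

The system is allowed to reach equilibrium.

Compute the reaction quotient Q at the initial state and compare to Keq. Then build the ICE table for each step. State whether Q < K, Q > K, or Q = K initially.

Q₀ = 0.001217; Q < K (proceeds forward)

Q₀ = 0.001217 vs Keq = 339.1 ⇒ Q<K, forward
Step 1:
                   E          D
  I           0.9454    0.03392
  C          -0.9347      1.869
  E          0.01068      1.903
  solve Keq expr → x = 0.9347; check Q = 339.1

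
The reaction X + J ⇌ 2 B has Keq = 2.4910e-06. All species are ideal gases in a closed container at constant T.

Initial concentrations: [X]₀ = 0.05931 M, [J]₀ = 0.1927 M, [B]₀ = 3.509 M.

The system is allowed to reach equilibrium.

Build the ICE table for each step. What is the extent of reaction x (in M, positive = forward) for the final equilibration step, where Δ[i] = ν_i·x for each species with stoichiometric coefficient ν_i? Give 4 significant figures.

x = -1.753 M

Q₀ = 1077 vs Keq = 2.4910e-06 ⇒ Q>K, reverse
Step 1:
                   X          J          B
  Initial    0.05931     0.1927      3.509
  Change       1.753      1.753     -3.506
  Equil        1.812      1.946   0.002964
  solve Keq expr → x = -1.753; check Q = 2.4910e-06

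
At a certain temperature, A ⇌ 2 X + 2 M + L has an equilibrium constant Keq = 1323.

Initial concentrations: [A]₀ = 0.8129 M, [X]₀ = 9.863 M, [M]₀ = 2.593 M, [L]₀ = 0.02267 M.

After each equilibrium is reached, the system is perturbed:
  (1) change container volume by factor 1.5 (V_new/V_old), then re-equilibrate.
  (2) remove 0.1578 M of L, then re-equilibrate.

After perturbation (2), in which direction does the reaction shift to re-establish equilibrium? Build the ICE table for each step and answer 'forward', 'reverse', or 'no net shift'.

Q₀ = 18.24 vs Keq = 1323 ⇒ Q<K, forward
Step 1:
                   A          X          M          L
  I           0.8129      9.863      2.593    0.02267
  C           -0.398      0.796      0.796      0.398
  E           0.4149      10.66      3.389     0.4207
  solve Keq expr → x = 0.398; check Q = 1323
Then change container volume by factor 1.5 (V_new/V_old).
Step 2:
                   A          X          M          L
  I           0.2766      7.106      2.259     0.2804
  C          -0.1564     0.3128     0.3128     0.1564
  E           0.1202      7.419      2.572     0.4368
  solve Keq expr → x = 0.1564; check Q = 1323
Then remove 0.1578 M of L.
Step 3:
                   A          X          M          L
  I           0.1202      7.419      2.572      0.279
  C         -0.02981    0.05961    0.05961    0.02981
  E          0.09042      7.478      2.632     0.3088
  solve Keq expr → x = 0.02981; check Q = 1323

Direction: forward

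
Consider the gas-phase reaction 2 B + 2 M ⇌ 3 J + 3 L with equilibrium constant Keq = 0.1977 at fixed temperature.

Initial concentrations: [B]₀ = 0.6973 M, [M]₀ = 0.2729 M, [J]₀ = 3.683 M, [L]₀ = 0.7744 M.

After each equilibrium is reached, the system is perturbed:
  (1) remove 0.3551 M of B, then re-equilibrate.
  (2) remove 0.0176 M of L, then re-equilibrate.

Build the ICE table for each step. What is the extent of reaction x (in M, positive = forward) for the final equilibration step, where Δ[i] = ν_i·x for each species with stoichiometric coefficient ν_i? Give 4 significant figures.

x = 0.004909 M

Q₀ = 640.7 vs Keq = 0.1977 ⇒ Q>K, reverse
Step 1:
                  B         M         J         L
  init       0.6973    0.2729     3.683    0.7744
  Δ           0.411     0.411   -0.6165   -0.6165
  eq          1.108    0.6839     3.067    0.1579
  solve Keq expr → x = -0.2055; check Q = 0.1977
Then remove 0.3551 M of B.
Step 2:
                  B         M         J         L
  init       0.7532    0.6839     3.067    0.1579
  Δ         0.02002   0.02002  -0.03003  -0.03003
  eq         0.7732    0.7039     3.036    0.1279
  solve Keq expr → x = -0.01001; check Q = 0.1977
Then remove 0.0176 M of L.
Step 3:
                  B         M         J         L
  init       0.7732    0.7039     3.036    0.1103
  Δ       -0.009818 -0.009818   0.01473   0.01473
  eq         0.7634    0.6941     3.051     0.125
  solve Keq expr → x = 0.004909; check Q = 0.1977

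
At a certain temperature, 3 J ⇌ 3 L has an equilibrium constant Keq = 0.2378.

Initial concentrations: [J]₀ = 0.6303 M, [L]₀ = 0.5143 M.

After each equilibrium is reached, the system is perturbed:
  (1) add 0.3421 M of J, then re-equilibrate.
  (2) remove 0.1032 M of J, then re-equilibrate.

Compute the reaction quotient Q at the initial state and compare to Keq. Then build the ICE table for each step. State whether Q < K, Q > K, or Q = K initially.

Q₀ = 0.5433; Q > K (proceeds reverse)

Q₀ = 0.5433 vs Keq = 0.2378 ⇒ Q>K, reverse
Step 1:
                    J           L
  Initial      0.6303      0.5143
  Change      0.07644    -0.07644
  Equil        0.7067      0.4379
  solve Keq expr → x = -0.02548; check Q = 0.2378
Then add 0.3421 M of J.
Step 2:
                    J           L
  Initial       1.049      0.4379
  Change      -0.1309      0.1309
  Equil         0.918      0.5687
  solve Keq expr → x = 0.04362; check Q = 0.2378
Then remove 0.1032 M of J.
Step 3:
                    J           L
  Initial      0.8148      0.5687
  Change      0.03948    -0.03948
  Equil        0.8543      0.5292
  solve Keq expr → x = -0.01316; check Q = 0.2378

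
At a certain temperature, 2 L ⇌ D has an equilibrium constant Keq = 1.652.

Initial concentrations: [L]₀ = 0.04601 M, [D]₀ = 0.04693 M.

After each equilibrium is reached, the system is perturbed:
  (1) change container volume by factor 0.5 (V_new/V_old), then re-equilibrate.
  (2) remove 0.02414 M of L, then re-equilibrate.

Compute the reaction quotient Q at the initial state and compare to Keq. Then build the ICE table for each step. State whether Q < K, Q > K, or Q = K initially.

Q₀ = 22.17 vs Keq = 1.652 ⇒ Q>K, reverse
Step 1:
                   L          D
  init       0.04601    0.04693
  Δ          0.05807   -0.02903
  eq          0.1041     0.0179
  solve Keq expr → x = -0.02903; check Q = 1.652
Then change container volume by factor 0.5 (V_new/V_old).
Step 2:
                   L          D
  init        0.2082    0.03579
  Δ         -0.03151    0.01576
  eq          0.1766    0.05155
  solve Keq expr → x = 0.01576; check Q = 1.652
Then remove 0.02414 M of L.
Step 3:
                   L          D
  init        0.1525    0.05155
  Δ          0.01281  -0.006403
  eq          0.1653    0.04514
  solve Keq expr → x = -0.006403; check Q = 1.652

Q₀ = 22.17; Q > K (proceeds reverse)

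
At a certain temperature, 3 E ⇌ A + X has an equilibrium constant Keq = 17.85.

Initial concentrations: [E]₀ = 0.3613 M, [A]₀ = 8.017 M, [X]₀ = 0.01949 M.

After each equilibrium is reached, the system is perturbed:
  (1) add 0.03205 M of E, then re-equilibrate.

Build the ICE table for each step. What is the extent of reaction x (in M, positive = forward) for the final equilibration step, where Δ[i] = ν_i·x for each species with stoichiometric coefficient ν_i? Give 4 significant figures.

Q₀ = 3.313 vs Keq = 17.85 ⇒ Q<K, forward
Step 1:
                   E          A          X
  init        0.3613      8.017    0.01949
  Δ         -0.08379    0.02793    0.02793
  eq          0.2775      8.045    0.04742
  solve Keq expr → x = 0.02793; check Q = 17.85
Then add 0.03205 M of E.
Step 2:
                   E          A          X
  init        0.3096      8.045    0.04742
  Δ         -0.01971   0.006569   0.006569
  eq          0.2899      8.051    0.05399
  solve Keq expr → x = 0.006569; check Q = 17.85

x = 0.006569 M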